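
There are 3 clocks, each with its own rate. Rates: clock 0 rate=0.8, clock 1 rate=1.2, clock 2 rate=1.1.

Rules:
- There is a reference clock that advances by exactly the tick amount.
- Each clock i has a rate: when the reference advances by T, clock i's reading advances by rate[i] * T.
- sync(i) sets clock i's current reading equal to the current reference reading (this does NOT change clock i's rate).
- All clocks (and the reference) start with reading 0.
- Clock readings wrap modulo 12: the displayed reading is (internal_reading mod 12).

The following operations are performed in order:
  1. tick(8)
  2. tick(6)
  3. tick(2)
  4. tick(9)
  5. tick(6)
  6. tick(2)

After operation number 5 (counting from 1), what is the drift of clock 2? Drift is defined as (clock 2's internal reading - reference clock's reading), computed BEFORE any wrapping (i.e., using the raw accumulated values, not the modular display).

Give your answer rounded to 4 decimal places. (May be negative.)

After op 1 tick(8): ref=8.0000 raw=[6.4000 9.6000 8.8000]
After op 2 tick(6): ref=14.0000 raw=[11.2000 16.8000 15.4000]
After op 3 tick(2): ref=16.0000 raw=[12.8000 19.2000 17.6000]
After op 4 tick(9): ref=25.0000 raw=[20.0000 30.0000 27.5000]
After op 5 tick(6): ref=31.0000 raw=[24.8000 37.2000 34.1000]
Drift of clock 2 after op 5: 34.1000 - 31.0000 = 3.1000

Answer: 3.1000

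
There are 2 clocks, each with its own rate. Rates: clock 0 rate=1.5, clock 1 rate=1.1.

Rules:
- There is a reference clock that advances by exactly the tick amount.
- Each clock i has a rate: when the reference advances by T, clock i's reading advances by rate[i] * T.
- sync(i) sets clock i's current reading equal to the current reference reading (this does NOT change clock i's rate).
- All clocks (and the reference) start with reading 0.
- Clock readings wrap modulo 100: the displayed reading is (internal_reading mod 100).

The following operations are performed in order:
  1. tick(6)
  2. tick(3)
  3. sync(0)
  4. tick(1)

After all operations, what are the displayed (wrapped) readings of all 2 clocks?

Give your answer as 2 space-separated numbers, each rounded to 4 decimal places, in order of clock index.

After op 1 tick(6): ref=6.0000 raw=[9.0000 6.6000]
After op 2 tick(3): ref=9.0000 raw=[13.5000 9.9000]
After op 3 sync(0): ref=9.0000 raw=[9.0000 9.9000]
After op 4 tick(1): ref=10.0000 raw=[10.5000 11.0000]
Wrap final raw readings (mod 100): 10.5000 mod 100 = 10.5000; 11.0000 mod 100 = 11.0000

Answer: 10.5000 11.0000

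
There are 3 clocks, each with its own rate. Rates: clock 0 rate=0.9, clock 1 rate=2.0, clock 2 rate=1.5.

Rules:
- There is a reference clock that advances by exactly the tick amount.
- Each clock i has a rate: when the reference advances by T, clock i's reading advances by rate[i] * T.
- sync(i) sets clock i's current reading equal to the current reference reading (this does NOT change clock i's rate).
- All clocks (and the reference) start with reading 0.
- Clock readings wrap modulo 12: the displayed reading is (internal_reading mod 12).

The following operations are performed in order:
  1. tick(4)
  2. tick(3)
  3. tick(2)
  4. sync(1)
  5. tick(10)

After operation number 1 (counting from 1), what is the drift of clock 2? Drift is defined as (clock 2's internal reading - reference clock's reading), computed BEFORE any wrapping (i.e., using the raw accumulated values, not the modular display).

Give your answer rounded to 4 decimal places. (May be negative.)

After op 1 tick(4): ref=4.0000 raw=[3.6000 8.0000 6.0000]
Drift of clock 2 after op 1: 6.0000 - 4.0000 = 2.0000

Answer: 2.0000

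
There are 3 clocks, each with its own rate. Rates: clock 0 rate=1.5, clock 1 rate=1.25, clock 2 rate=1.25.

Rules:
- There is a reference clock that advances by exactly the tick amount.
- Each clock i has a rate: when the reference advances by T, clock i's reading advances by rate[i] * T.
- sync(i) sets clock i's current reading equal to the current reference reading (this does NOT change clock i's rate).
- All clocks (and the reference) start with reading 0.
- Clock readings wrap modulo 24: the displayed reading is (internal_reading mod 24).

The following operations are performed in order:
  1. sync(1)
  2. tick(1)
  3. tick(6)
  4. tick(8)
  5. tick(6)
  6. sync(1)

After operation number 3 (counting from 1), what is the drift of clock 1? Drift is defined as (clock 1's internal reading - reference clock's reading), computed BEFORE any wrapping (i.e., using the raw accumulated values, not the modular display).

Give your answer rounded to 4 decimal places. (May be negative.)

After op 1 sync(1): ref=0.0000 raw=[0.0000 0.0000 0.0000]
After op 2 tick(1): ref=1.0000 raw=[1.5000 1.2500 1.2500]
After op 3 tick(6): ref=7.0000 raw=[10.5000 8.7500 8.7500]
Drift of clock 1 after op 3: 8.7500 - 7.0000 = 1.7500

Answer: 1.7500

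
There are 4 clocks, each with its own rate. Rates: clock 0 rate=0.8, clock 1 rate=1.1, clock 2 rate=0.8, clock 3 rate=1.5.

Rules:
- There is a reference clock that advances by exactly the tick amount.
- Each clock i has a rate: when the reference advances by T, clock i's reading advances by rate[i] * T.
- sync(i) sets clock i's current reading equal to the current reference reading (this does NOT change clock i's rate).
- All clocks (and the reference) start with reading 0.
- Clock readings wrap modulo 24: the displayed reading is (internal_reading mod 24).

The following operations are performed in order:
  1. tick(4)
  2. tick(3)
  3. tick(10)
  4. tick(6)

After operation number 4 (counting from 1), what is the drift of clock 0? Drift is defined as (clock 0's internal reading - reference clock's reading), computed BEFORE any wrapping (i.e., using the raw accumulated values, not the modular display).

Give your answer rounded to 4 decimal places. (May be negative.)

Answer: -4.6000

Derivation:
After op 1 tick(4): ref=4.0000 raw=[3.2000 4.4000 3.2000 6.0000]
After op 2 tick(3): ref=7.0000 raw=[5.6000 7.7000 5.6000 10.5000]
After op 3 tick(10): ref=17.0000 raw=[13.6000 18.7000 13.6000 25.5000]
After op 4 tick(6): ref=23.0000 raw=[18.4000 25.3000 18.4000 34.5000]
Drift of clock 0 after op 4: 18.4000 - 23.0000 = -4.6000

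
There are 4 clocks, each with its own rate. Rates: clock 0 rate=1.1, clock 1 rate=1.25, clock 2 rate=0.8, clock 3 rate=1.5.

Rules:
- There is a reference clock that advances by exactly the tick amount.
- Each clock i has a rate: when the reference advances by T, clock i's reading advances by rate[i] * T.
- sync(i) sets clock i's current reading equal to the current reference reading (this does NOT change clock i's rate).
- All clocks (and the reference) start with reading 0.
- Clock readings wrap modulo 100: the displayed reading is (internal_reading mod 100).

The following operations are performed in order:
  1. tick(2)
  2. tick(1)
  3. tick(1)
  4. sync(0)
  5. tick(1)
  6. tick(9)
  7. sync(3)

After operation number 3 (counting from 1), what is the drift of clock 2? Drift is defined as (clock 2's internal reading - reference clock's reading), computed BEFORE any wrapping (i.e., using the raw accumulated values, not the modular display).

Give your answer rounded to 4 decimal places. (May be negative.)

After op 1 tick(2): ref=2.0000 raw=[2.2000 2.5000 1.6000 3.0000]
After op 2 tick(1): ref=3.0000 raw=[3.3000 3.7500 2.4000 4.5000]
After op 3 tick(1): ref=4.0000 raw=[4.4000 5.0000 3.2000 6.0000]
Drift of clock 2 after op 3: 3.2000 - 4.0000 = -0.8000

Answer: -0.8000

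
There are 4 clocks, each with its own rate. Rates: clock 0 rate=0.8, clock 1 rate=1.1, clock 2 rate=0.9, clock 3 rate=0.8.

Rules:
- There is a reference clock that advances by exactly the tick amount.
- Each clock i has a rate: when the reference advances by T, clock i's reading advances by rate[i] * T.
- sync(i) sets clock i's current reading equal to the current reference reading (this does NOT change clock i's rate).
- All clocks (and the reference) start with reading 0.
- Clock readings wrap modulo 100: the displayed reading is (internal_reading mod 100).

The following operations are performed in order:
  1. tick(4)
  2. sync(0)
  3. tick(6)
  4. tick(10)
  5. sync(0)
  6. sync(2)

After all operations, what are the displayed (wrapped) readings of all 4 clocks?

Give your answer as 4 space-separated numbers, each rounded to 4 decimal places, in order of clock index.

Answer: 20.0000 22.0000 20.0000 16.0000

Derivation:
After op 1 tick(4): ref=4.0000 raw=[3.2000 4.4000 3.6000 3.2000]
After op 2 sync(0): ref=4.0000 raw=[4.0000 4.4000 3.6000 3.2000]
After op 3 tick(6): ref=10.0000 raw=[8.8000 11.0000 9.0000 8.0000]
After op 4 tick(10): ref=20.0000 raw=[16.8000 22.0000 18.0000 16.0000]
After op 5 sync(0): ref=20.0000 raw=[20.0000 22.0000 18.0000 16.0000]
After op 6 sync(2): ref=20.0000 raw=[20.0000 22.0000 20.0000 16.0000]
Wrap final raw readings (mod 100): 20.0000 mod 100 = 20.0000; 22.0000 mod 100 = 22.0000; 20.0000 mod 100 = 20.0000; 16.0000 mod 100 = 16.0000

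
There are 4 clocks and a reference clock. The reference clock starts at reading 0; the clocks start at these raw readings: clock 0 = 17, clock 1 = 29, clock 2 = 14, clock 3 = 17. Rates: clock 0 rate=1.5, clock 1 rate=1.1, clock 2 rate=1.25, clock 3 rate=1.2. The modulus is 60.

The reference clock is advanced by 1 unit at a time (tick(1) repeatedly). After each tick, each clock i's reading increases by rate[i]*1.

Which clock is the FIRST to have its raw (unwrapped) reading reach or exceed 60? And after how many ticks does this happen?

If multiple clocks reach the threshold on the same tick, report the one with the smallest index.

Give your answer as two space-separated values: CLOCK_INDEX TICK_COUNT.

Answer: 0 29

Derivation:
clock 0: start=17, rate=1.5, needs 60-17 = 43; ticks = ceil(43/1.5) = ceil(28.6667) = 29; reading at tick 29 = 17 + 1.5*29 = 60.5000
clock 1: start=29, rate=1.1, needs 60-29 = 31; ticks = ceil(31/1.1) = ceil(28.1818) = 29; reading at tick 29 = 29 + 1.1*29 = 60.9000
clock 2: start=14, rate=1.25, needs 60-14 = 46; ticks = ceil(46/1.25) = ceil(36.8000) = 37; reading at tick 37 = 14 + 1.25*37 = 60.2500
clock 3: start=17, rate=1.2, needs 60-17 = 43; ticks = ceil(43/1.2) = ceil(35.8333) = 36; reading at tick 36 = 17 + 1.2*36 = 60.2000
Minimum tick count = 29; winners = [0, 1]; smallest index = 0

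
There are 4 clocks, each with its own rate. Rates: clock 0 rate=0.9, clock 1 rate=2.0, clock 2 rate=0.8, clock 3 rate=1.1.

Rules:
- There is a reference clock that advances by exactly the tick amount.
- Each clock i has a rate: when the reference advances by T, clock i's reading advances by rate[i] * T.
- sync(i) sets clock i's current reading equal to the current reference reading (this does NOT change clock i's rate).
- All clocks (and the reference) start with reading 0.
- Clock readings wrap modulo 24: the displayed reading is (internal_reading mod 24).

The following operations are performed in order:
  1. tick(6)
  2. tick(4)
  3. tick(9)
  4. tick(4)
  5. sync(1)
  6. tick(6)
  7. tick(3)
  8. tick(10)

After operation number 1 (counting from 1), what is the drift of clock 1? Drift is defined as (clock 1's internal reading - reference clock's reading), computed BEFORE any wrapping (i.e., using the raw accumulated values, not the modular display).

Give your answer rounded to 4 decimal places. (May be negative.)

Answer: 6.0000

Derivation:
After op 1 tick(6): ref=6.0000 raw=[5.4000 12.0000 4.8000 6.6000]
Drift of clock 1 after op 1: 12.0000 - 6.0000 = 6.0000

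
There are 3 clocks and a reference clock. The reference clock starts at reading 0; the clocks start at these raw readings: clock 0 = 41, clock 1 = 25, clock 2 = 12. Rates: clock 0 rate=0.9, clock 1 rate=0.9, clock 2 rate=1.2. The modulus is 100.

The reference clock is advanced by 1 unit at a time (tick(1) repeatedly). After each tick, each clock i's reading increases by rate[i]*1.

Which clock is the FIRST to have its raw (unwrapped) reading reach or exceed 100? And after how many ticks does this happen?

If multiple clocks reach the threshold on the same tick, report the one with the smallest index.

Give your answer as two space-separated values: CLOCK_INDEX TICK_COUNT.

Answer: 0 66

Derivation:
clock 0: start=41, rate=0.9, needs 100-41 = 59; ticks = ceil(59/0.9) = ceil(65.5556) = 66; reading at tick 66 = 41 + 0.9*66 = 100.4000
clock 1: start=25, rate=0.9, needs 100-25 = 75; ticks = ceil(75/0.9) = ceil(83.3333) = 84; reading at tick 84 = 25 + 0.9*84 = 100.6000
clock 2: start=12, rate=1.2, needs 100-12 = 88; ticks = ceil(88/1.2) = ceil(73.3333) = 74; reading at tick 74 = 12 + 1.2*74 = 100.8000
Minimum tick count = 66; winners = [0]; smallest index = 0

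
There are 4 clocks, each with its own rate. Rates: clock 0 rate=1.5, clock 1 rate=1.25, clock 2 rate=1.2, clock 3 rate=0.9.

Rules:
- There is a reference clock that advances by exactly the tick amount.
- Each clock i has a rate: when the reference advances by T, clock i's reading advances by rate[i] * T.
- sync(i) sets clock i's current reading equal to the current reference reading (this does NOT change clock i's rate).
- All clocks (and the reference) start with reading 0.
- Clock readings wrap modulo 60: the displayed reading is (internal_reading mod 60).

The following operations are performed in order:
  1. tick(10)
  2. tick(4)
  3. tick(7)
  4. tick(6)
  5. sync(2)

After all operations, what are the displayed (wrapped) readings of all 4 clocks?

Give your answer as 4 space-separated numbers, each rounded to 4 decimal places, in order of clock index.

After op 1 tick(10): ref=10.0000 raw=[15.0000 12.5000 12.0000 9.0000]
After op 2 tick(4): ref=14.0000 raw=[21.0000 17.5000 16.8000 12.6000]
After op 3 tick(7): ref=21.0000 raw=[31.5000 26.2500 25.2000 18.9000]
After op 4 tick(6): ref=27.0000 raw=[40.5000 33.7500 32.4000 24.3000]
After op 5 sync(2): ref=27.0000 raw=[40.5000 33.7500 27.0000 24.3000]
Wrap final raw readings (mod 60): 40.5000 mod 60 = 40.5000; 33.7500 mod 60 = 33.7500; 27.0000 mod 60 = 27.0000; 24.3000 mod 60 = 24.3000

Answer: 40.5000 33.7500 27.0000 24.3000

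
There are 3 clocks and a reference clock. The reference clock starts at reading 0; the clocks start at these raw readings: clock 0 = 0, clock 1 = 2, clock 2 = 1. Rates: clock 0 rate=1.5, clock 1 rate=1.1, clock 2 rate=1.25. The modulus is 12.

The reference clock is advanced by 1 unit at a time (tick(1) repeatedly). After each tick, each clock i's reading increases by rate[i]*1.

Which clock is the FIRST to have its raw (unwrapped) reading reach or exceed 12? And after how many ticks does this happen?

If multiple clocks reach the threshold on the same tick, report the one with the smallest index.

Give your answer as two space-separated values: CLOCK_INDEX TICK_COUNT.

Answer: 0 8

Derivation:
clock 0: start=0, rate=1.5, needs 12-0 = 12; ticks = ceil(12/1.5) = ceil(8.0000) = 8; reading at tick 8 = 0 + 1.5*8 = 12.0000
clock 1: start=2, rate=1.1, needs 12-2 = 10; ticks = ceil(10/1.1) = ceil(9.0909) = 10; reading at tick 10 = 2 + 1.1*10 = 13.0000
clock 2: start=1, rate=1.25, needs 12-1 = 11; ticks = ceil(11/1.25) = ceil(8.8000) = 9; reading at tick 9 = 1 + 1.25*9 = 12.2500
Minimum tick count = 8; winners = [0]; smallest index = 0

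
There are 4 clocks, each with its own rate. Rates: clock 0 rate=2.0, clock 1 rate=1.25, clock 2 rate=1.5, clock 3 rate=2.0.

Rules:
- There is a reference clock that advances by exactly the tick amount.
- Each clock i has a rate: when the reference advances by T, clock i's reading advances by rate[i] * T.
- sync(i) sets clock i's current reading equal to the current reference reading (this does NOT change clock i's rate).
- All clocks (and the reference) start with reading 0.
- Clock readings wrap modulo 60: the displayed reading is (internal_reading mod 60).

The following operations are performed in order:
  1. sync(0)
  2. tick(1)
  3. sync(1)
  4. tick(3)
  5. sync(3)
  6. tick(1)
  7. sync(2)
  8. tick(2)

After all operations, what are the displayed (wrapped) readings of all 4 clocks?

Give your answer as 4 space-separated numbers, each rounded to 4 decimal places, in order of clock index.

After op 1 sync(0): ref=0.0000 raw=[0.0000 0.0000 0.0000 0.0000]
After op 2 tick(1): ref=1.0000 raw=[2.0000 1.2500 1.5000 2.0000]
After op 3 sync(1): ref=1.0000 raw=[2.0000 1.0000 1.5000 2.0000]
After op 4 tick(3): ref=4.0000 raw=[8.0000 4.7500 6.0000 8.0000]
After op 5 sync(3): ref=4.0000 raw=[8.0000 4.7500 6.0000 4.0000]
After op 6 tick(1): ref=5.0000 raw=[10.0000 6.0000 7.5000 6.0000]
After op 7 sync(2): ref=5.0000 raw=[10.0000 6.0000 5.0000 6.0000]
After op 8 tick(2): ref=7.0000 raw=[14.0000 8.5000 8.0000 10.0000]
Wrap final raw readings (mod 60): 14.0000 mod 60 = 14.0000; 8.5000 mod 60 = 8.5000; 8.0000 mod 60 = 8.0000; 10.0000 mod 60 = 10.0000

Answer: 14.0000 8.5000 8.0000 10.0000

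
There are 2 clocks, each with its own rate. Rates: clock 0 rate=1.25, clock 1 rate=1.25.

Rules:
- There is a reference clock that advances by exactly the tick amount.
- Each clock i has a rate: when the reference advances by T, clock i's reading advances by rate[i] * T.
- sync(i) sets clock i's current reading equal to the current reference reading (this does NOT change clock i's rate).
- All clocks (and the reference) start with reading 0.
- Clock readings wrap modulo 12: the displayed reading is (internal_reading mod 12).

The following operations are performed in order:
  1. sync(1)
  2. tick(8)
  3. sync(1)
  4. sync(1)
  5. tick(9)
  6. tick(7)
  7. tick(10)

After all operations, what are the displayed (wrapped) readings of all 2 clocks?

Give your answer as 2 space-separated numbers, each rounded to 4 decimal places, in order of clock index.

After op 1 sync(1): ref=0.0000 raw=[0.0000 0.0000]
After op 2 tick(8): ref=8.0000 raw=[10.0000 10.0000]
After op 3 sync(1): ref=8.0000 raw=[10.0000 8.0000]
After op 4 sync(1): ref=8.0000 raw=[10.0000 8.0000]
After op 5 tick(9): ref=17.0000 raw=[21.2500 19.2500]
After op 6 tick(7): ref=24.0000 raw=[30.0000 28.0000]
After op 7 tick(10): ref=34.0000 raw=[42.5000 40.5000]
Wrap final raw readings (mod 12): 42.5000 mod 12 = 6.5000; 40.5000 mod 12 = 4.5000

Answer: 6.5000 4.5000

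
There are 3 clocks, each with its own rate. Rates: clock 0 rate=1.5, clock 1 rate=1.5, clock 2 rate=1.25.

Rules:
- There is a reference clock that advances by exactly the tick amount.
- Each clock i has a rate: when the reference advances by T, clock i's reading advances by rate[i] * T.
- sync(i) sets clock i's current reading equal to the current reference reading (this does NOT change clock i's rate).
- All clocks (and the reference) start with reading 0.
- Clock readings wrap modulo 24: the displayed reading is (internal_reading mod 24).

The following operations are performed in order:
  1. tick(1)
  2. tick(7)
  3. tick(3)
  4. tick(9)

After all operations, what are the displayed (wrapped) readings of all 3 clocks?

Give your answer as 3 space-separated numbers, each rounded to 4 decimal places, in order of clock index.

Answer: 6.0000 6.0000 1.0000

Derivation:
After op 1 tick(1): ref=1.0000 raw=[1.5000 1.5000 1.2500]
After op 2 tick(7): ref=8.0000 raw=[12.0000 12.0000 10.0000]
After op 3 tick(3): ref=11.0000 raw=[16.5000 16.5000 13.7500]
After op 4 tick(9): ref=20.0000 raw=[30.0000 30.0000 25.0000]
Wrap final raw readings (mod 24): 30.0000 mod 24 = 6.0000; 30.0000 mod 24 = 6.0000; 25.0000 mod 24 = 1.0000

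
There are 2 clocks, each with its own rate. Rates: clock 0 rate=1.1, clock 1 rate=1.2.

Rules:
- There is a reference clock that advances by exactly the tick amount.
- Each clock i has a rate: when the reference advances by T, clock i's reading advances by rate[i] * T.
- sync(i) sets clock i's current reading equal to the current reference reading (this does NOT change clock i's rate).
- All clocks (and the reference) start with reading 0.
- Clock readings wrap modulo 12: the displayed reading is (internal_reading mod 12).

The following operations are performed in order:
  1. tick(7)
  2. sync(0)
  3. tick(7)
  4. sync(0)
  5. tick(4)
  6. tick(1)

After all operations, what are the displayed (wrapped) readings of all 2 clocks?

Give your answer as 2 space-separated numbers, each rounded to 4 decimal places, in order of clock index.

After op 1 tick(7): ref=7.0000 raw=[7.7000 8.4000]
After op 2 sync(0): ref=7.0000 raw=[7.0000 8.4000]
After op 3 tick(7): ref=14.0000 raw=[14.7000 16.8000]
After op 4 sync(0): ref=14.0000 raw=[14.0000 16.8000]
After op 5 tick(4): ref=18.0000 raw=[18.4000 21.6000]
After op 6 tick(1): ref=19.0000 raw=[19.5000 22.8000]
Wrap final raw readings (mod 12): 19.5000 mod 12 = 7.5000; 22.8000 mod 12 = 10.8000

Answer: 7.5000 10.8000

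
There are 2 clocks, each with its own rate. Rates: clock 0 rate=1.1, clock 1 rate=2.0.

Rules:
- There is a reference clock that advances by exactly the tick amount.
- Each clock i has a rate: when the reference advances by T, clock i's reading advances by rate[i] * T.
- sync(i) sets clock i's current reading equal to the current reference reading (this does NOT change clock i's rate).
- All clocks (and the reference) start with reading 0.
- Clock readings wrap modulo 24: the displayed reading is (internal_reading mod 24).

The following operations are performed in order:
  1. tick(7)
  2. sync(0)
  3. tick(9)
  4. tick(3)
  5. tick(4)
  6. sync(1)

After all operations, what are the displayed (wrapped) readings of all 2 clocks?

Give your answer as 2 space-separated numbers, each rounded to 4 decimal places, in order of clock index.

Answer: 0.6000 23.0000

Derivation:
After op 1 tick(7): ref=7.0000 raw=[7.7000 14.0000]
After op 2 sync(0): ref=7.0000 raw=[7.0000 14.0000]
After op 3 tick(9): ref=16.0000 raw=[16.9000 32.0000]
After op 4 tick(3): ref=19.0000 raw=[20.2000 38.0000]
After op 5 tick(4): ref=23.0000 raw=[24.6000 46.0000]
After op 6 sync(1): ref=23.0000 raw=[24.6000 23.0000]
Wrap final raw readings (mod 24): 24.6000 mod 24 = 0.6000; 23.0000 mod 24 = 23.0000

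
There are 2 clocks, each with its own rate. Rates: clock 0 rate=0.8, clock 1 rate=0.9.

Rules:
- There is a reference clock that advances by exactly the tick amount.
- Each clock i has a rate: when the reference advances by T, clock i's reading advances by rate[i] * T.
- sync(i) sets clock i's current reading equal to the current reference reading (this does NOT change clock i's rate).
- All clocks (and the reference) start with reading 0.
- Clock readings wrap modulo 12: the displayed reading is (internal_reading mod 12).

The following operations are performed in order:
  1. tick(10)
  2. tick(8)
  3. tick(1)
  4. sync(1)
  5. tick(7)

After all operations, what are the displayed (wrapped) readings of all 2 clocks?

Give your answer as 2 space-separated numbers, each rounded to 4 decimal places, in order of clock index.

Answer: 8.8000 1.3000

Derivation:
After op 1 tick(10): ref=10.0000 raw=[8.0000 9.0000]
After op 2 tick(8): ref=18.0000 raw=[14.4000 16.2000]
After op 3 tick(1): ref=19.0000 raw=[15.2000 17.1000]
After op 4 sync(1): ref=19.0000 raw=[15.2000 19.0000]
After op 5 tick(7): ref=26.0000 raw=[20.8000 25.3000]
Wrap final raw readings (mod 12): 20.8000 mod 12 = 8.8000; 25.3000 mod 12 = 1.3000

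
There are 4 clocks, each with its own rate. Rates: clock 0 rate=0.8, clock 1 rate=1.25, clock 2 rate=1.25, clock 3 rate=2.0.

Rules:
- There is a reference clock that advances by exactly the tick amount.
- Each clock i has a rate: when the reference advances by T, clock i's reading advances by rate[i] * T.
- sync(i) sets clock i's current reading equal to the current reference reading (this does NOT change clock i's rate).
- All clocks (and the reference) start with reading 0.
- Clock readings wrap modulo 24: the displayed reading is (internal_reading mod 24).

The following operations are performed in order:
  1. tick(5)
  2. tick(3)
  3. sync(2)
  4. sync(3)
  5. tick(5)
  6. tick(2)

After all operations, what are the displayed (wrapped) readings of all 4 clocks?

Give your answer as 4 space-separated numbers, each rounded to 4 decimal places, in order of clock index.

Answer: 12.0000 18.7500 16.7500 22.0000

Derivation:
After op 1 tick(5): ref=5.0000 raw=[4.0000 6.2500 6.2500 10.0000]
After op 2 tick(3): ref=8.0000 raw=[6.4000 10.0000 10.0000 16.0000]
After op 3 sync(2): ref=8.0000 raw=[6.4000 10.0000 8.0000 16.0000]
After op 4 sync(3): ref=8.0000 raw=[6.4000 10.0000 8.0000 8.0000]
After op 5 tick(5): ref=13.0000 raw=[10.4000 16.2500 14.2500 18.0000]
After op 6 tick(2): ref=15.0000 raw=[12.0000 18.7500 16.7500 22.0000]
Wrap final raw readings (mod 24): 12.0000 mod 24 = 12.0000; 18.7500 mod 24 = 18.7500; 16.7500 mod 24 = 16.7500; 22.0000 mod 24 = 22.0000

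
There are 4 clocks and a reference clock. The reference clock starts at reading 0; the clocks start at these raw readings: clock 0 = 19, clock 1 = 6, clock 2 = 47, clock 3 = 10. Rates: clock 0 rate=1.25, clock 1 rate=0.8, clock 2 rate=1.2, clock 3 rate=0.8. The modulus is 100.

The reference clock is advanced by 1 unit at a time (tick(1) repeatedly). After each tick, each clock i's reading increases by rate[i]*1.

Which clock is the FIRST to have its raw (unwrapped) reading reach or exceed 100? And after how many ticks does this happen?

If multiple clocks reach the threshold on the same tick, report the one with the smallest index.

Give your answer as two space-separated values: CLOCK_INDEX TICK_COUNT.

clock 0: start=19, rate=1.25, needs 100-19 = 81; ticks = ceil(81/1.25) = ceil(64.8000) = 65; reading at tick 65 = 19 + 1.25*65 = 100.2500
clock 1: start=6, rate=0.8, needs 100-6 = 94; ticks = ceil(94/0.8) = ceil(117.5000) = 118; reading at tick 118 = 6 + 0.8*118 = 100.4000
clock 2: start=47, rate=1.2, needs 100-47 = 53; ticks = ceil(53/1.2) = ceil(44.1667) = 45; reading at tick 45 = 47 + 1.2*45 = 101.0000
clock 3: start=10, rate=0.8, needs 100-10 = 90; ticks = ceil(90/0.8) = ceil(112.5000) = 113; reading at tick 113 = 10 + 0.8*113 = 100.4000
Minimum tick count = 45; winners = [2]; smallest index = 2

Answer: 2 45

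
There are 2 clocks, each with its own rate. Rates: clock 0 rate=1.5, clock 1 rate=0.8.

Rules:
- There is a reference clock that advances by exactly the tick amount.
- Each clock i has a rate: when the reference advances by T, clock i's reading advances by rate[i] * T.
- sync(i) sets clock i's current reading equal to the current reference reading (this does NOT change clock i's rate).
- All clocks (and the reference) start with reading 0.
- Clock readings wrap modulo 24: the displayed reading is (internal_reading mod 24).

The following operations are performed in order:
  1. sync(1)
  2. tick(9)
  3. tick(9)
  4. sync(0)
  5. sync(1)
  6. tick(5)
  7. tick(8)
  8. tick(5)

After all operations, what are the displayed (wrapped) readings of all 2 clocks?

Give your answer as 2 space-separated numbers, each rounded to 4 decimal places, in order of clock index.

After op 1 sync(1): ref=0.0000 raw=[0.0000 0.0000]
After op 2 tick(9): ref=9.0000 raw=[13.5000 7.2000]
After op 3 tick(9): ref=18.0000 raw=[27.0000 14.4000]
After op 4 sync(0): ref=18.0000 raw=[18.0000 14.4000]
After op 5 sync(1): ref=18.0000 raw=[18.0000 18.0000]
After op 6 tick(5): ref=23.0000 raw=[25.5000 22.0000]
After op 7 tick(8): ref=31.0000 raw=[37.5000 28.4000]
After op 8 tick(5): ref=36.0000 raw=[45.0000 32.4000]
Wrap final raw readings (mod 24): 45.0000 mod 24 = 21.0000; 32.4000 mod 24 = 8.4000

Answer: 21.0000 8.4000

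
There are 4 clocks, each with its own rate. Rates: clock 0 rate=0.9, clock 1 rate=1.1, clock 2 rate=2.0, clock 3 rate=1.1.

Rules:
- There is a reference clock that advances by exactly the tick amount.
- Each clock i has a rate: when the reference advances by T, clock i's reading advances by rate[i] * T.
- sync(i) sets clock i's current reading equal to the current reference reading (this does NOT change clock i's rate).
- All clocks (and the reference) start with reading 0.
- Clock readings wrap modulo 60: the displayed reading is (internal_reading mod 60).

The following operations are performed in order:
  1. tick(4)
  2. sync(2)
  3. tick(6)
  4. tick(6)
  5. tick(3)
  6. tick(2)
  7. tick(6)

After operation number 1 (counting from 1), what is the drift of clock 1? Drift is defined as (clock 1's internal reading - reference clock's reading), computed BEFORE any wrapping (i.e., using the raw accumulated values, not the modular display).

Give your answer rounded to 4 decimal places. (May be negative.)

After op 1 tick(4): ref=4.0000 raw=[3.6000 4.4000 8.0000 4.4000]
Drift of clock 1 after op 1: 4.4000 - 4.0000 = 0.4000

Answer: 0.4000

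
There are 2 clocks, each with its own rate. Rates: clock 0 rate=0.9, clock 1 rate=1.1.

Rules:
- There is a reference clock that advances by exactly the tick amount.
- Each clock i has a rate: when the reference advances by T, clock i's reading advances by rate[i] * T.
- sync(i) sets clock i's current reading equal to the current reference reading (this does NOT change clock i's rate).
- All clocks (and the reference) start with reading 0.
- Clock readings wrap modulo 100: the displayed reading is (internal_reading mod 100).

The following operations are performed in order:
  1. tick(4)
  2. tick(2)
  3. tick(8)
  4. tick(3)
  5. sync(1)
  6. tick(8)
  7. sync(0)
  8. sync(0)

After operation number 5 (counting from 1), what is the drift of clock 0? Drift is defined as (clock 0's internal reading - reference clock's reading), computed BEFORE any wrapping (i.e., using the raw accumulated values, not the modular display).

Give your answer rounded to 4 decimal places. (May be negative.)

After op 1 tick(4): ref=4.0000 raw=[3.6000 4.4000]
After op 2 tick(2): ref=6.0000 raw=[5.4000 6.6000]
After op 3 tick(8): ref=14.0000 raw=[12.6000 15.4000]
After op 4 tick(3): ref=17.0000 raw=[15.3000 18.7000]
After op 5 sync(1): ref=17.0000 raw=[15.3000 17.0000]
Drift of clock 0 after op 5: 15.3000 - 17.0000 = -1.7000

Answer: -1.7000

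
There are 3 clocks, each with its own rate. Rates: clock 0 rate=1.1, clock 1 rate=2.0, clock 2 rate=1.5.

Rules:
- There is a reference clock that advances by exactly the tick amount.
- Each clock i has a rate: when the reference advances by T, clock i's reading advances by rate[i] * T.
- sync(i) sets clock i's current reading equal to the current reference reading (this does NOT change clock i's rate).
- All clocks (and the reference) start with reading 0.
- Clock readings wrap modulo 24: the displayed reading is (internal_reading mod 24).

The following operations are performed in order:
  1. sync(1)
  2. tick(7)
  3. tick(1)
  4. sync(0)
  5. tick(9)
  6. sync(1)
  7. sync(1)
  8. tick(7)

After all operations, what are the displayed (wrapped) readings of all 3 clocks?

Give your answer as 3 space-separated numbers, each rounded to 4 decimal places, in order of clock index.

Answer: 1.6000 7.0000 12.0000

Derivation:
After op 1 sync(1): ref=0.0000 raw=[0.0000 0.0000 0.0000]
After op 2 tick(7): ref=7.0000 raw=[7.7000 14.0000 10.5000]
After op 3 tick(1): ref=8.0000 raw=[8.8000 16.0000 12.0000]
After op 4 sync(0): ref=8.0000 raw=[8.0000 16.0000 12.0000]
After op 5 tick(9): ref=17.0000 raw=[17.9000 34.0000 25.5000]
After op 6 sync(1): ref=17.0000 raw=[17.9000 17.0000 25.5000]
After op 7 sync(1): ref=17.0000 raw=[17.9000 17.0000 25.5000]
After op 8 tick(7): ref=24.0000 raw=[25.6000 31.0000 36.0000]
Wrap final raw readings (mod 24): 25.6000 mod 24 = 1.6000; 31.0000 mod 24 = 7.0000; 36.0000 mod 24 = 12.0000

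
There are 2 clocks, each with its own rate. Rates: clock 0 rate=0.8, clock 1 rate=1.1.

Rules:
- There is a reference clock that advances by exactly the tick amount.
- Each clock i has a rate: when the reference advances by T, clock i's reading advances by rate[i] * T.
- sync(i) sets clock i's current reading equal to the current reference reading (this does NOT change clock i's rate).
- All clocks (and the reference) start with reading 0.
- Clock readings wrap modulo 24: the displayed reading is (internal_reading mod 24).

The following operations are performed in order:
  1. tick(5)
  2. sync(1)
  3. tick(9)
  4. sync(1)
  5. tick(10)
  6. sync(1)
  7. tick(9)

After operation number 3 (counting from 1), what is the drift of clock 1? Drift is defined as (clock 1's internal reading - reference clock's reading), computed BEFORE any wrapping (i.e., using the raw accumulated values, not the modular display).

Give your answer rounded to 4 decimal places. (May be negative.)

After op 1 tick(5): ref=5.0000 raw=[4.0000 5.5000]
After op 2 sync(1): ref=5.0000 raw=[4.0000 5.0000]
After op 3 tick(9): ref=14.0000 raw=[11.2000 14.9000]
Drift of clock 1 after op 3: 14.9000 - 14.0000 = 0.9000

Answer: 0.9000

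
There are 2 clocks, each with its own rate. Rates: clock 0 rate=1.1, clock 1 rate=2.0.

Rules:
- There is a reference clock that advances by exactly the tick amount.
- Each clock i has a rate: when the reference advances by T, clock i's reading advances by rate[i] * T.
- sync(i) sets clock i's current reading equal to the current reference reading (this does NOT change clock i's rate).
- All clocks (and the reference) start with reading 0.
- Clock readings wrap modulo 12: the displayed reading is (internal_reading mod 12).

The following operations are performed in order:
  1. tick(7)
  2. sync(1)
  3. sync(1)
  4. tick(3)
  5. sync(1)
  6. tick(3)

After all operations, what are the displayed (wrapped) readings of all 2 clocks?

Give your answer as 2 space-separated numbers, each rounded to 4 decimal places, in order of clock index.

After op 1 tick(7): ref=7.0000 raw=[7.7000 14.0000]
After op 2 sync(1): ref=7.0000 raw=[7.7000 7.0000]
After op 3 sync(1): ref=7.0000 raw=[7.7000 7.0000]
After op 4 tick(3): ref=10.0000 raw=[11.0000 13.0000]
After op 5 sync(1): ref=10.0000 raw=[11.0000 10.0000]
After op 6 tick(3): ref=13.0000 raw=[14.3000 16.0000]
Wrap final raw readings (mod 12): 14.3000 mod 12 = 2.3000; 16.0000 mod 12 = 4.0000

Answer: 2.3000 4.0000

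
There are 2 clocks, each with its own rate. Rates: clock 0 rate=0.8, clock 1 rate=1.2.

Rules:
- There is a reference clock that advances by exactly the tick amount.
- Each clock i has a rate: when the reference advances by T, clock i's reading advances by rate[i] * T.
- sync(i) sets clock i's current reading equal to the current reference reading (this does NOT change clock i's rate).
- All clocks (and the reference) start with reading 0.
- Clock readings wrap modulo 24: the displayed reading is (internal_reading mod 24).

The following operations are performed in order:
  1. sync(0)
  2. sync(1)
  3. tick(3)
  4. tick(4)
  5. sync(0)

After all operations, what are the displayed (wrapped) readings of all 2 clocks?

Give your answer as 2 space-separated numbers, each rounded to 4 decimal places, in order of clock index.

Answer: 7.0000 8.4000

Derivation:
After op 1 sync(0): ref=0.0000 raw=[0.0000 0.0000]
After op 2 sync(1): ref=0.0000 raw=[0.0000 0.0000]
After op 3 tick(3): ref=3.0000 raw=[2.4000 3.6000]
After op 4 tick(4): ref=7.0000 raw=[5.6000 8.4000]
After op 5 sync(0): ref=7.0000 raw=[7.0000 8.4000]
Wrap final raw readings (mod 24): 7.0000 mod 24 = 7.0000; 8.4000 mod 24 = 8.4000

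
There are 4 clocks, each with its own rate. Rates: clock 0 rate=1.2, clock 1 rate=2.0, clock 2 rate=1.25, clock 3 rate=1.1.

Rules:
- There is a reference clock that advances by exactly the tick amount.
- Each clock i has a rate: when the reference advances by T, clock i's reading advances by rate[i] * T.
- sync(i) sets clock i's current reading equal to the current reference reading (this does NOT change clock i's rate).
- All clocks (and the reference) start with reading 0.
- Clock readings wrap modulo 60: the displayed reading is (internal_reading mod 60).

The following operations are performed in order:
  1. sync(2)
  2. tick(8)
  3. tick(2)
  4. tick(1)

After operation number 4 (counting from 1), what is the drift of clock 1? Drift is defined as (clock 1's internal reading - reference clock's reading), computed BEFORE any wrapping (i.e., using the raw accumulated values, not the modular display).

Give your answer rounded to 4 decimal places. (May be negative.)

After op 1 sync(2): ref=0.0000 raw=[0.0000 0.0000 0.0000 0.0000]
After op 2 tick(8): ref=8.0000 raw=[9.6000 16.0000 10.0000 8.8000]
After op 3 tick(2): ref=10.0000 raw=[12.0000 20.0000 12.5000 11.0000]
After op 4 tick(1): ref=11.0000 raw=[13.2000 22.0000 13.7500 12.1000]
Drift of clock 1 after op 4: 22.0000 - 11.0000 = 11.0000

Answer: 11.0000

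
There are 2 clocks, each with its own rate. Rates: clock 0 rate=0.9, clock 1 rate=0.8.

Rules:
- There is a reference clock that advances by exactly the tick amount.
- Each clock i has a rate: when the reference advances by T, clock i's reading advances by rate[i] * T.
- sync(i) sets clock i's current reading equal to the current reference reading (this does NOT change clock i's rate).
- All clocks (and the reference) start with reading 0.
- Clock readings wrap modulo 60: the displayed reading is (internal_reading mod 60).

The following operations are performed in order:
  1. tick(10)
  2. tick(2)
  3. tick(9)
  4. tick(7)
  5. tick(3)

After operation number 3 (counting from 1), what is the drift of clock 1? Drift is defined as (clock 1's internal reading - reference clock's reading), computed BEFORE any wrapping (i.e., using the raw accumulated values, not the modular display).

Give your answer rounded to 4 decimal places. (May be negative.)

Answer: -4.2000

Derivation:
After op 1 tick(10): ref=10.0000 raw=[9.0000 8.0000]
After op 2 tick(2): ref=12.0000 raw=[10.8000 9.6000]
After op 3 tick(9): ref=21.0000 raw=[18.9000 16.8000]
Drift of clock 1 after op 3: 16.8000 - 21.0000 = -4.2000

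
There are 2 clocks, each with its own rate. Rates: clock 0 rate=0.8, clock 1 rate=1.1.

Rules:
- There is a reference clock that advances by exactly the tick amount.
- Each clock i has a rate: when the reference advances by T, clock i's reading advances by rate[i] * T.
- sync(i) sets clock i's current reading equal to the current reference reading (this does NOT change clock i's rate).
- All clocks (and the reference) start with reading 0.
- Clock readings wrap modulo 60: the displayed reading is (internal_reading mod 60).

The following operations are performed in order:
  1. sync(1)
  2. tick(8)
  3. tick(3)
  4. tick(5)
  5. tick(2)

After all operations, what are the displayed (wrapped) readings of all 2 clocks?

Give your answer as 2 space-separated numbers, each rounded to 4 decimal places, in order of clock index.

After op 1 sync(1): ref=0.0000 raw=[0.0000 0.0000]
After op 2 tick(8): ref=8.0000 raw=[6.4000 8.8000]
After op 3 tick(3): ref=11.0000 raw=[8.8000 12.1000]
After op 4 tick(5): ref=16.0000 raw=[12.8000 17.6000]
After op 5 tick(2): ref=18.0000 raw=[14.4000 19.8000]
Wrap final raw readings (mod 60): 14.4000 mod 60 = 14.4000; 19.8000 mod 60 = 19.8000

Answer: 14.4000 19.8000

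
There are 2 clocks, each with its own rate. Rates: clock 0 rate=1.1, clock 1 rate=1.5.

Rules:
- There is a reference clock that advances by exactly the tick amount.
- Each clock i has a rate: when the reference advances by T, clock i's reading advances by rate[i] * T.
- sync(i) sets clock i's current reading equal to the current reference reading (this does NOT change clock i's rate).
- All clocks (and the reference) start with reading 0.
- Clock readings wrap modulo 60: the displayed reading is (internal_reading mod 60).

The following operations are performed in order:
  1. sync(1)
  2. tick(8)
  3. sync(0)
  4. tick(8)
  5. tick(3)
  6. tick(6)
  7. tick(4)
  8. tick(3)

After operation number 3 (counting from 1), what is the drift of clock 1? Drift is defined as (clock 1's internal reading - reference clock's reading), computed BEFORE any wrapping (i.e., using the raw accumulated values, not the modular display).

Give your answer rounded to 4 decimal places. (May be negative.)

After op 1 sync(1): ref=0.0000 raw=[0.0000 0.0000]
After op 2 tick(8): ref=8.0000 raw=[8.8000 12.0000]
After op 3 sync(0): ref=8.0000 raw=[8.0000 12.0000]
Drift of clock 1 after op 3: 12.0000 - 8.0000 = 4.0000

Answer: 4.0000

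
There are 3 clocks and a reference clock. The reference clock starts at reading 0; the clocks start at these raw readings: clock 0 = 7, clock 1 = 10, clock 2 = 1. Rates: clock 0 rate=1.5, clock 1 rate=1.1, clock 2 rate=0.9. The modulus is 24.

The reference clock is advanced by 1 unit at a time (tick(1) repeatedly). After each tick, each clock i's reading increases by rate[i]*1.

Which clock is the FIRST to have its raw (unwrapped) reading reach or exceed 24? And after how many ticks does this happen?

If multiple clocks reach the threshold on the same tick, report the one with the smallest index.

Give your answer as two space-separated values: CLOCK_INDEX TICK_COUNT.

clock 0: start=7, rate=1.5, needs 24-7 = 17; ticks = ceil(17/1.5) = ceil(11.3333) = 12; reading at tick 12 = 7 + 1.5*12 = 25.0000
clock 1: start=10, rate=1.1, needs 24-10 = 14; ticks = ceil(14/1.1) = ceil(12.7273) = 13; reading at tick 13 = 10 + 1.1*13 = 24.3000
clock 2: start=1, rate=0.9, needs 24-1 = 23; ticks = ceil(23/0.9) = ceil(25.5556) = 26; reading at tick 26 = 1 + 0.9*26 = 24.4000
Minimum tick count = 12; winners = [0]; smallest index = 0

Answer: 0 12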